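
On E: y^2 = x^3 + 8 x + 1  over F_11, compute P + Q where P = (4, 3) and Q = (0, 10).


P != Q, so use the chord formula.
s = (y2 - y1) / (x2 - x1) = (7) / (7) mod 11 = 1
x3 = s^2 - x1 - x2 mod 11 = 1^2 - 4 - 0 = 8
y3 = s (x1 - x3) - y1 mod 11 = 1 * (4 - 8) - 3 = 4

P + Q = (8, 4)


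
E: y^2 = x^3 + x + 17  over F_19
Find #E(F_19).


For each x in F_19, count y with y^2 = x^3 + 1 x + 17 mod 19:
  x = 0: RHS = 17, y in [6, 13]  -> 2 point(s)
  x = 1: RHS = 0, y in [0]  -> 1 point(s)
  x = 3: RHS = 9, y in [3, 16]  -> 2 point(s)
  x = 4: RHS = 9, y in [3, 16]  -> 2 point(s)
  x = 6: RHS = 11, y in [7, 12]  -> 2 point(s)
  x = 7: RHS = 6, y in [5, 14]  -> 2 point(s)
  x = 8: RHS = 5, y in [9, 10]  -> 2 point(s)
  x = 10: RHS = 1, y in [1, 18]  -> 2 point(s)
  x = 12: RHS = 9, y in [3, 16]  -> 2 point(s)
  x = 13: RHS = 4, y in [2, 17]  -> 2 point(s)
  x = 14: RHS = 1, y in [1, 18]  -> 2 point(s)
  x = 15: RHS = 6, y in [5, 14]  -> 2 point(s)
  x = 16: RHS = 6, y in [5, 14]  -> 2 point(s)
  x = 17: RHS = 7, y in [8, 11]  -> 2 point(s)
Affine points: 27. Add the point at infinity: total = 28.

#E(F_19) = 28


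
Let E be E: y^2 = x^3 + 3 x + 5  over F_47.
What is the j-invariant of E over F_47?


Delta = -16(4 a^3 + 27 b^2) mod 47 = 21
-1728 * (4 a)^3 = -1728 * (4*3)^3 mod 47 = 20
j = 20 * 21^(-1) mod 47 = 39

j = 39 (mod 47)


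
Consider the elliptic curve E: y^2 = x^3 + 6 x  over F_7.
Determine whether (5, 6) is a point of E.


Check whether y^2 = x^3 + 6 x + 0 (mod 7) for (x, y) = (5, 6).
LHS: y^2 = 6^2 mod 7 = 1
RHS: x^3 + 6 x + 0 = 5^3 + 6*5 + 0 mod 7 = 1
LHS = RHS

Yes, on the curve


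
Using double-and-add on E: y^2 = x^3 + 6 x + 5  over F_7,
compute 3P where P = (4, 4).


k = 3 = 11_2 (binary, LSB first: 11)
Double-and-add from P = (4, 4):
  bit 0 = 1: acc = O + (4, 4) = (4, 4)
  bit 1 = 1: acc = (4, 4) + (3, 1) = (2, 2)

3P = (2, 2)


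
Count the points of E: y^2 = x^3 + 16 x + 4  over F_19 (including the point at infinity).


For each x in F_19, count y with y^2 = x^3 + 16 x + 4 mod 19:
  x = 0: RHS = 4, y in [2, 17]  -> 2 point(s)
  x = 2: RHS = 6, y in [5, 14]  -> 2 point(s)
  x = 5: RHS = 0, y in [0]  -> 1 point(s)
  x = 8: RHS = 17, y in [6, 13]  -> 2 point(s)
  x = 10: RHS = 5, y in [9, 10]  -> 2 point(s)
  x = 12: RHS = 5, y in [9, 10]  -> 2 point(s)
  x = 15: RHS = 9, y in [3, 16]  -> 2 point(s)
  x = 16: RHS = 5, y in [9, 10]  -> 2 point(s)
  x = 18: RHS = 6, y in [5, 14]  -> 2 point(s)
Affine points: 17. Add the point at infinity: total = 18.

#E(F_19) = 18


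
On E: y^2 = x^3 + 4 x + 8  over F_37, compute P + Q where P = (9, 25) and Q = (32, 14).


P != Q, so use the chord formula.
s = (y2 - y1) / (x2 - x1) = (26) / (23) mod 37 = 14
x3 = s^2 - x1 - x2 mod 37 = 14^2 - 9 - 32 = 7
y3 = s (x1 - x3) - y1 mod 37 = 14 * (9 - 7) - 25 = 3

P + Q = (7, 3)


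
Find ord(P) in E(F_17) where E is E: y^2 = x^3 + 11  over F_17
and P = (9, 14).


Compute successive multiples of P until we hit O:
  1P = (9, 14)
  2P = (3, 15)
  3P = (14, 1)
  4P = (13, 10)
  5P = (13, 7)
  6P = (14, 16)
  7P = (3, 2)
  8P = (9, 3)
  ... (continuing to 9P)
  9P = O

ord(P) = 9


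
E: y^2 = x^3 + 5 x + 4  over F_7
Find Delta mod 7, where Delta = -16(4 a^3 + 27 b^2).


4 a^3 + 27 b^2 = 4*5^3 + 27*4^2 = 500 + 432 = 932
Delta = -16 * (932) = -14912
Delta mod 7 = 5

Delta = 5 (mod 7)


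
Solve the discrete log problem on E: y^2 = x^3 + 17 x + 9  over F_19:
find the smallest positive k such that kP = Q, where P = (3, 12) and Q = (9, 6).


Enumerate multiples of P until we hit Q = (9, 6):
  1P = (3, 12)
  2P = (0, 3)
  3P = (6, 17)
  4P = (17, 9)
  5P = (10, 18)
  6P = (11, 11)
  7P = (16, 11)
  8P = (9, 6)
Match found at i = 8.

k = 8


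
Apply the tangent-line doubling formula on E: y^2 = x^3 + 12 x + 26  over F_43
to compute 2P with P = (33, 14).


Doubling: s = (3 x1^2 + a) / (2 y1)
s = (3*33^2 + 12) / (2*14) mod 43 = 5
x3 = s^2 - 2 x1 mod 43 = 5^2 - 2*33 = 2
y3 = s (x1 - x3) - y1 mod 43 = 5 * (33 - 2) - 14 = 12

2P = (2, 12)


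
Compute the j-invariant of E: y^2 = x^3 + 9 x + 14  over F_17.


Delta = -16(4 a^3 + 27 b^2) mod 17 = 14
-1728 * (4 a)^3 = -1728 * (4*9)^3 mod 17 = 14
j = 14 * 14^(-1) mod 17 = 1

j = 1 (mod 17)


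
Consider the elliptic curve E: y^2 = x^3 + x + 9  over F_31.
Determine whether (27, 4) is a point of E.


Check whether y^2 = x^3 + 1 x + 9 (mod 31) for (x, y) = (27, 4).
LHS: y^2 = 4^2 mod 31 = 16
RHS: x^3 + 1 x + 9 = 27^3 + 1*27 + 9 mod 31 = 3
LHS != RHS

No, not on the curve


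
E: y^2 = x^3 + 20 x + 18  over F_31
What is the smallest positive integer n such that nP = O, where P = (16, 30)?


Compute successive multiples of P until we hit O:
  1P = (16, 30)
  2P = (18, 14)
  3P = (30, 20)
  4P = (26, 17)
  5P = (22, 15)
  6P = (7, 25)
  7P = (24, 0)
  8P = (7, 6)
  ... (continuing to 14P)
  14P = O

ord(P) = 14


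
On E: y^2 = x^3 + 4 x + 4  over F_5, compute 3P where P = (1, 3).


k = 3 = 11_2 (binary, LSB first: 11)
Double-and-add from P = (1, 3):
  bit 0 = 1: acc = O + (1, 3) = (1, 3)
  bit 1 = 1: acc = (1, 3) + (2, 0) = (1, 2)

3P = (1, 2)


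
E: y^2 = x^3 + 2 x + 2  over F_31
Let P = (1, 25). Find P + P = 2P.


Doubling: s = (3 x1^2 + a) / (2 y1)
s = (3*1^2 + 2) / (2*25) mod 31 = 28
x3 = s^2 - 2 x1 mod 31 = 28^2 - 2*1 = 7
y3 = s (x1 - x3) - y1 mod 31 = 28 * (1 - 7) - 25 = 24

2P = (7, 24)


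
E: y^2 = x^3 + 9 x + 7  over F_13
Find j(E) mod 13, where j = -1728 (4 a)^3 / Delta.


Delta = -16(4 a^3 + 27 b^2) mod 13 = 10
-1728 * (4 a)^3 = -1728 * (4*9)^3 mod 13 = 12
j = 12 * 10^(-1) mod 13 = 9

j = 9 (mod 13)


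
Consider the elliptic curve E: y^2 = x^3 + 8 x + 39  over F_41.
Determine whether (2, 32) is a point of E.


Check whether y^2 = x^3 + 8 x + 39 (mod 41) for (x, y) = (2, 32).
LHS: y^2 = 32^2 mod 41 = 40
RHS: x^3 + 8 x + 39 = 2^3 + 8*2 + 39 mod 41 = 22
LHS != RHS

No, not on the curve


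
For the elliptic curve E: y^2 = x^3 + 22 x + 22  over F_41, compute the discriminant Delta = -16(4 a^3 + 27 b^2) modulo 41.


4 a^3 + 27 b^2 = 4*22^3 + 27*22^2 = 42592 + 13068 = 55660
Delta = -16 * (55660) = -890560
Delta mod 41 = 1

Delta = 1 (mod 41)


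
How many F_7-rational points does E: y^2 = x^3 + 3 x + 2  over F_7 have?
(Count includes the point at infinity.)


For each x in F_7, count y with y^2 = x^3 + 3 x + 2 mod 7:
  x = 0: RHS = 2, y in [3, 4]  -> 2 point(s)
  x = 2: RHS = 2, y in [3, 4]  -> 2 point(s)
  x = 4: RHS = 1, y in [1, 6]  -> 2 point(s)
  x = 5: RHS = 2, y in [3, 4]  -> 2 point(s)
Affine points: 8. Add the point at infinity: total = 9.

#E(F_7) = 9


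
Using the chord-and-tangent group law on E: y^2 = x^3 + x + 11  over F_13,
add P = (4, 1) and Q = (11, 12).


P != Q, so use the chord formula.
s = (y2 - y1) / (x2 - x1) = (11) / (7) mod 13 = 9
x3 = s^2 - x1 - x2 mod 13 = 9^2 - 4 - 11 = 1
y3 = s (x1 - x3) - y1 mod 13 = 9 * (4 - 1) - 1 = 0

P + Q = (1, 0)


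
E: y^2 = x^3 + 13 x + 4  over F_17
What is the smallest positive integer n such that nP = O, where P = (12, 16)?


Compute successive multiples of P until we hit O:
  1P = (12, 16)
  2P = (8, 12)
  3P = (15, 15)
  4P = (9, 0)
  5P = (15, 2)
  6P = (8, 5)
  7P = (12, 1)
  8P = O

ord(P) = 8


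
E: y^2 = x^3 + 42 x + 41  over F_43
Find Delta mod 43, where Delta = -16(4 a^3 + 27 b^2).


4 a^3 + 27 b^2 = 4*42^3 + 27*41^2 = 296352 + 45387 = 341739
Delta = -16 * (341739) = -5467824
Delta mod 43 = 13

Delta = 13 (mod 43)


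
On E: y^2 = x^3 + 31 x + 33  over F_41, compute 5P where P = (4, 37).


k = 5 = 101_2 (binary, LSB first: 101)
Double-and-add from P = (4, 37):
  bit 0 = 1: acc = O + (4, 37) = (4, 37)
  bit 1 = 0: acc unchanged = (4, 37)
  bit 2 = 1: acc = (4, 37) + (12, 40) = (4, 4)

5P = (4, 4)


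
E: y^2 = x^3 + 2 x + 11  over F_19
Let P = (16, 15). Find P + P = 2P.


Doubling: s = (3 x1^2 + a) / (2 y1)
s = (3*16^2 + 2) / (2*15) mod 19 = 13
x3 = s^2 - 2 x1 mod 19 = 13^2 - 2*16 = 4
y3 = s (x1 - x3) - y1 mod 19 = 13 * (16 - 4) - 15 = 8

2P = (4, 8)


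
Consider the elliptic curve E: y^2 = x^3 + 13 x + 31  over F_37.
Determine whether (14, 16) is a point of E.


Check whether y^2 = x^3 + 13 x + 31 (mod 37) for (x, y) = (14, 16).
LHS: y^2 = 16^2 mod 37 = 34
RHS: x^3 + 13 x + 31 = 14^3 + 13*14 + 31 mod 37 = 34
LHS = RHS

Yes, on the curve


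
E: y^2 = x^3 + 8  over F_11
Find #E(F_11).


For each x in F_11, count y with y^2 = x^3 + 0 x + 8 mod 11:
  x = 1: RHS = 9, y in [3, 8]  -> 2 point(s)
  x = 2: RHS = 5, y in [4, 7]  -> 2 point(s)
  x = 5: RHS = 1, y in [1, 10]  -> 2 point(s)
  x = 6: RHS = 4, y in [2, 9]  -> 2 point(s)
  x = 8: RHS = 3, y in [5, 6]  -> 2 point(s)
  x = 9: RHS = 0, y in [0]  -> 1 point(s)
Affine points: 11. Add the point at infinity: total = 12.

#E(F_11) = 12


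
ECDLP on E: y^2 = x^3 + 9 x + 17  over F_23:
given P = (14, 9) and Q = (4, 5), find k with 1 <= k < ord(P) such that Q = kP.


Enumerate multiples of P until we hit Q = (4, 5):
  1P = (14, 9)
  2P = (7, 20)
  3P = (4, 18)
  4P = (18, 13)
  5P = (15, 13)
  6P = (10, 7)
  7P = (5, 7)
  8P = (12, 17)
  9P = (13, 10)
  10P = (20, 20)
  11P = (16, 18)
  12P = (19, 3)
  13P = (8, 16)
  14P = (3, 5)
  15P = (1, 2)
  16P = (17, 0)
  17P = (1, 21)
  18P = (3, 18)
  19P = (8, 7)
  20P = (19, 20)
  21P = (16, 5)
  22P = (20, 3)
  23P = (13, 13)
  24P = (12, 6)
  25P = (5, 16)
  26P = (10, 16)
  27P = (15, 10)
  28P = (18, 10)
  29P = (4, 5)
Match found at i = 29.

k = 29


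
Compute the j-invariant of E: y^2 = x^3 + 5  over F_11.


Delta = -16(4 a^3 + 27 b^2) mod 11 = 2
-1728 * (4 a)^3 = -1728 * (4*0)^3 mod 11 = 0
j = 0 * 2^(-1) mod 11 = 0

j = 0 (mod 11)


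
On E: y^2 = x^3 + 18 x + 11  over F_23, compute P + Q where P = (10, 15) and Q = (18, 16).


P != Q, so use the chord formula.
s = (y2 - y1) / (x2 - x1) = (1) / (8) mod 23 = 3
x3 = s^2 - x1 - x2 mod 23 = 3^2 - 10 - 18 = 4
y3 = s (x1 - x3) - y1 mod 23 = 3 * (10 - 4) - 15 = 3

P + Q = (4, 3)


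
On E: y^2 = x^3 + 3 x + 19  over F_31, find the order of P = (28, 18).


Compute successive multiples of P until we hit O:
  1P = (28, 18)
  2P = (11, 22)
  3P = (6, 6)
  4P = (16, 28)
  5P = (23, 14)
  6P = (29, 6)
  7P = (25, 8)
  8P = (27, 6)
  ... (continuing to 17P)
  17P = O

ord(P) = 17


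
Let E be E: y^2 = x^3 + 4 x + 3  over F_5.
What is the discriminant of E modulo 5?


4 a^3 + 27 b^2 = 4*4^3 + 27*3^2 = 256 + 243 = 499
Delta = -16 * (499) = -7984
Delta mod 5 = 1

Delta = 1 (mod 5)


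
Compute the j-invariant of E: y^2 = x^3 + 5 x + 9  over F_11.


Delta = -16(4 a^3 + 27 b^2) mod 11 = 7
-1728 * (4 a)^3 = -1728 * (4*5)^3 mod 11 = 8
j = 8 * 7^(-1) mod 11 = 9

j = 9 (mod 11)


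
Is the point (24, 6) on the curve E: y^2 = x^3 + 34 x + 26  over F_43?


Check whether y^2 = x^3 + 34 x + 26 (mod 43) for (x, y) = (24, 6).
LHS: y^2 = 6^2 mod 43 = 36
RHS: x^3 + 34 x + 26 = 24^3 + 34*24 + 26 mod 43 = 3
LHS != RHS

No, not on the curve


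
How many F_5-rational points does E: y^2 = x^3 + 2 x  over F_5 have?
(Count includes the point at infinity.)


For each x in F_5, count y with y^2 = x^3 + 2 x + 0 mod 5:
  x = 0: RHS = 0, y in [0]  -> 1 point(s)
Affine points: 1. Add the point at infinity: total = 2.

#E(F_5) = 2


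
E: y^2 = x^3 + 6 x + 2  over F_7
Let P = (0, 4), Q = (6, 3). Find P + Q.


P != Q, so use the chord formula.
s = (y2 - y1) / (x2 - x1) = (6) / (6) mod 7 = 1
x3 = s^2 - x1 - x2 mod 7 = 1^2 - 0 - 6 = 2
y3 = s (x1 - x3) - y1 mod 7 = 1 * (0 - 2) - 4 = 1

P + Q = (2, 1)


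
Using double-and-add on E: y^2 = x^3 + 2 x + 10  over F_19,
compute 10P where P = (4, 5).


k = 10 = 1010_2 (binary, LSB first: 0101)
Double-and-add from P = (4, 5):
  bit 0 = 0: acc unchanged = O
  bit 1 = 1: acc = O + (17, 6) = (17, 6)
  bit 2 = 0: acc unchanged = (17, 6)
  bit 3 = 1: acc = (17, 6) + (10, 2) = (9, 4)

10P = (9, 4)


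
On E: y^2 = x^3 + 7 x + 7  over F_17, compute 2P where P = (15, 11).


Doubling: s = (3 x1^2 + a) / (2 y1)
s = (3*15^2 + 7) / (2*11) mod 17 = 14
x3 = s^2 - 2 x1 mod 17 = 14^2 - 2*15 = 13
y3 = s (x1 - x3) - y1 mod 17 = 14 * (15 - 13) - 11 = 0

2P = (13, 0)


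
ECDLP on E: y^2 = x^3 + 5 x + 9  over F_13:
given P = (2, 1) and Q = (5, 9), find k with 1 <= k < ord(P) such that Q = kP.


Enumerate multiples of P until we hit Q = (5, 9):
  1P = (2, 1)
  2P = (0, 3)
  3P = (12, 9)
  4P = (9, 9)
  5P = (11, 11)
  6P = (3, 8)
  7P = (5, 4)
  8P = (7, 7)
  9P = (7, 6)
  10P = (5, 9)
Match found at i = 10.

k = 10


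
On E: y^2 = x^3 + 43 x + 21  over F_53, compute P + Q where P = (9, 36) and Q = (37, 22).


P != Q, so use the chord formula.
s = (y2 - y1) / (x2 - x1) = (39) / (28) mod 53 = 26
x3 = s^2 - x1 - x2 mod 53 = 26^2 - 9 - 37 = 47
y3 = s (x1 - x3) - y1 mod 53 = 26 * (9 - 47) - 36 = 36

P + Q = (47, 36)


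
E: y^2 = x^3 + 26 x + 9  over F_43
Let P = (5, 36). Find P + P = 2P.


Doubling: s = (3 x1^2 + a) / (2 y1)
s = (3*5^2 + 26) / (2*36) mod 43 = 2
x3 = s^2 - 2 x1 mod 43 = 2^2 - 2*5 = 37
y3 = s (x1 - x3) - y1 mod 43 = 2 * (5 - 37) - 36 = 29

2P = (37, 29)


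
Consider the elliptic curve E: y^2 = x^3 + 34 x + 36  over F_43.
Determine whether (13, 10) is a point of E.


Check whether y^2 = x^3 + 34 x + 36 (mod 43) for (x, y) = (13, 10).
LHS: y^2 = 10^2 mod 43 = 14
RHS: x^3 + 34 x + 36 = 13^3 + 34*13 + 36 mod 43 = 9
LHS != RHS

No, not on the curve


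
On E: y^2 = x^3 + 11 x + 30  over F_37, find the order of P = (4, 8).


Compute successive multiples of P until we hit O:
  1P = (4, 8)
  2P = (28, 33)
  3P = (33, 25)
  4P = (34, 28)
  5P = (20, 6)
  6P = (24, 13)
  7P = (16, 26)
  8P = (10, 20)
  ... (continuing to 38P)
  38P = O

ord(P) = 38


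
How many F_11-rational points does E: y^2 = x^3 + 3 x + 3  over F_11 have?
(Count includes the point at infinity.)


For each x in F_11, count y with y^2 = x^3 + 3 x + 3 mod 11:
  x = 0: RHS = 3, y in [5, 6]  -> 2 point(s)
  x = 5: RHS = 0, y in [0]  -> 1 point(s)
  x = 7: RHS = 4, y in [2, 9]  -> 2 point(s)
  x = 8: RHS = 0, y in [0]  -> 1 point(s)
  x = 9: RHS = 0, y in [0]  -> 1 point(s)
Affine points: 7. Add the point at infinity: total = 8.

#E(F_11) = 8


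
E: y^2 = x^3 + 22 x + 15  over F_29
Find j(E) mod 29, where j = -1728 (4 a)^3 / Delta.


Delta = -16(4 a^3 + 27 b^2) mod 29 = 7
-1728 * (4 a)^3 = -1728 * (4*22)^3 mod 29 = 12
j = 12 * 7^(-1) mod 29 = 10

j = 10 (mod 29)


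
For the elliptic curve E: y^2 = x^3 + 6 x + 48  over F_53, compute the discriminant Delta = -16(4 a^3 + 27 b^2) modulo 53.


4 a^3 + 27 b^2 = 4*6^3 + 27*48^2 = 864 + 62208 = 63072
Delta = -16 * (63072) = -1009152
Delta mod 53 = 21

Delta = 21 (mod 53)


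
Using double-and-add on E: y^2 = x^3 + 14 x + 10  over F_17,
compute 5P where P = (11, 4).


k = 5 = 101_2 (binary, LSB first: 101)
Double-and-add from P = (11, 4):
  bit 0 = 1: acc = O + (11, 4) = (11, 4)
  bit 1 = 0: acc unchanged = (11, 4)
  bit 2 = 1: acc = (11, 4) + (5, 1) = (14, 3)

5P = (14, 3)


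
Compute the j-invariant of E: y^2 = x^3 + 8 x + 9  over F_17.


Delta = -16(4 a^3 + 27 b^2) mod 17 = 2
-1728 * (4 a)^3 = -1728 * (4*8)^3 mod 17 = 3
j = 3 * 2^(-1) mod 17 = 10

j = 10 (mod 17)


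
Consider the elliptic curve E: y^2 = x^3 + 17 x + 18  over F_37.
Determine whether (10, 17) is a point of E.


Check whether y^2 = x^3 + 17 x + 18 (mod 37) for (x, y) = (10, 17).
LHS: y^2 = 17^2 mod 37 = 30
RHS: x^3 + 17 x + 18 = 10^3 + 17*10 + 18 mod 37 = 4
LHS != RHS

No, not on the curve


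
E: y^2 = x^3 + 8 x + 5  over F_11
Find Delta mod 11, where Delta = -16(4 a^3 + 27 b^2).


4 a^3 + 27 b^2 = 4*8^3 + 27*5^2 = 2048 + 675 = 2723
Delta = -16 * (2723) = -43568
Delta mod 11 = 3

Delta = 3 (mod 11)


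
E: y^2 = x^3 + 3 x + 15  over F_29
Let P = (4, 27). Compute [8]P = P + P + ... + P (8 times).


k = 8 = 1000_2 (binary, LSB first: 0001)
Double-and-add from P = (4, 27):
  bit 0 = 0: acc unchanged = O
  bit 1 = 0: acc unchanged = O
  bit 2 = 0: acc unchanged = O
  bit 3 = 1: acc = O + (24, 22) = (24, 22)

8P = (24, 22)


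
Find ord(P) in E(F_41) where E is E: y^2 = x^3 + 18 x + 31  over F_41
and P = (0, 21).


Compute successive multiples of P until we hit O:
  1P = (0, 21)
  2P = (37, 10)
  3P = (9, 26)
  4P = (7, 7)
  5P = (38, 14)
  6P = (13, 17)
  7P = (23, 5)
  8P = (36, 29)
  ... (continuing to 19P)
  19P = O

ord(P) = 19


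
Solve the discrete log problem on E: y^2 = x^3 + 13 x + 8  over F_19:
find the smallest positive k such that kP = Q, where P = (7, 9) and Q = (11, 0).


Enumerate multiples of P until we hit Q = (11, 0):
  1P = (7, 9)
  2P = (12, 12)
  3P = (11, 0)
Match found at i = 3.

k = 3


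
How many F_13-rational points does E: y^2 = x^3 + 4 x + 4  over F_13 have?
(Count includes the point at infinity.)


For each x in F_13, count y with y^2 = x^3 + 4 x + 4 mod 13:
  x = 0: RHS = 4, y in [2, 11]  -> 2 point(s)
  x = 1: RHS = 9, y in [3, 10]  -> 2 point(s)
  x = 3: RHS = 4, y in [2, 11]  -> 2 point(s)
  x = 6: RHS = 10, y in [6, 7]  -> 2 point(s)
  x = 10: RHS = 4, y in [2, 11]  -> 2 point(s)
  x = 11: RHS = 1, y in [1, 12]  -> 2 point(s)
  x = 12: RHS = 12, y in [5, 8]  -> 2 point(s)
Affine points: 14. Add the point at infinity: total = 15.

#E(F_13) = 15


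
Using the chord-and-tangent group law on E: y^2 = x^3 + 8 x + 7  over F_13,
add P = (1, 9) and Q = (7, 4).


P != Q, so use the chord formula.
s = (y2 - y1) / (x2 - x1) = (8) / (6) mod 13 = 10
x3 = s^2 - x1 - x2 mod 13 = 10^2 - 1 - 7 = 1
y3 = s (x1 - x3) - y1 mod 13 = 10 * (1 - 1) - 9 = 4

P + Q = (1, 4)


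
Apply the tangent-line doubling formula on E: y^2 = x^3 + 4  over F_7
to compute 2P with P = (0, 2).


Doubling: s = (3 x1^2 + a) / (2 y1)
s = (3*0^2 + 0) / (2*2) mod 7 = 0
x3 = s^2 - 2 x1 mod 7 = 0^2 - 2*0 = 0
y3 = s (x1 - x3) - y1 mod 7 = 0 * (0 - 0) - 2 = 5

2P = (0, 5)


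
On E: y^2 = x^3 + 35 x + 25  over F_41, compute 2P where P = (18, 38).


Doubling: s = (3 x1^2 + a) / (2 y1)
s = (3*18^2 + 35) / (2*38) mod 41 = 3
x3 = s^2 - 2 x1 mod 41 = 3^2 - 2*18 = 14
y3 = s (x1 - x3) - y1 mod 41 = 3 * (18 - 14) - 38 = 15

2P = (14, 15)


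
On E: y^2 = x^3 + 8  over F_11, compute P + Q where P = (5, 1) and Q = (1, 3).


P != Q, so use the chord formula.
s = (y2 - y1) / (x2 - x1) = (2) / (7) mod 11 = 5
x3 = s^2 - x1 - x2 mod 11 = 5^2 - 5 - 1 = 8
y3 = s (x1 - x3) - y1 mod 11 = 5 * (5 - 8) - 1 = 6

P + Q = (8, 6)


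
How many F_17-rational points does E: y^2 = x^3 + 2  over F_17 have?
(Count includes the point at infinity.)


For each x in F_17, count y with y^2 = x^3 + 0 x + 2 mod 17:
  x = 0: RHS = 2, y in [6, 11]  -> 2 point(s)
  x = 4: RHS = 15, y in [7, 10]  -> 2 point(s)
  x = 5: RHS = 8, y in [5, 12]  -> 2 point(s)
  x = 8: RHS = 4, y in [2, 15]  -> 2 point(s)
  x = 9: RHS = 0, y in [0]  -> 1 point(s)
  x = 10: RHS = 16, y in [4, 13]  -> 2 point(s)
  x = 12: RHS = 13, y in [8, 9]  -> 2 point(s)
  x = 14: RHS = 9, y in [3, 14]  -> 2 point(s)
  x = 16: RHS = 1, y in [1, 16]  -> 2 point(s)
Affine points: 17. Add the point at infinity: total = 18.

#E(F_17) = 18


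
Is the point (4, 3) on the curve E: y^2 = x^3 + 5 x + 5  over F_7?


Check whether y^2 = x^3 + 5 x + 5 (mod 7) for (x, y) = (4, 3).
LHS: y^2 = 3^2 mod 7 = 2
RHS: x^3 + 5 x + 5 = 4^3 + 5*4 + 5 mod 7 = 5
LHS != RHS

No, not on the curve


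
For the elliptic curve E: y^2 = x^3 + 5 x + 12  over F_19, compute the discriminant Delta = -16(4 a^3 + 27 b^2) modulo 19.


4 a^3 + 27 b^2 = 4*5^3 + 27*12^2 = 500 + 3888 = 4388
Delta = -16 * (4388) = -70208
Delta mod 19 = 16

Delta = 16 (mod 19)


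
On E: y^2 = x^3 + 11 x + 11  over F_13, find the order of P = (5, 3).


Compute successive multiples of P until we hit O:
  1P = (5, 3)
  2P = (12, 5)
  3P = (12, 8)
  4P = (5, 10)
  5P = O

ord(P) = 5


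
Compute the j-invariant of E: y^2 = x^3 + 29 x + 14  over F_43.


Delta = -16(4 a^3 + 27 b^2) mod 43 = 42
-1728 * (4 a)^3 = -1728 * (4*29)^3 mod 43 = 32
j = 32 * 42^(-1) mod 43 = 11

j = 11 (mod 43)


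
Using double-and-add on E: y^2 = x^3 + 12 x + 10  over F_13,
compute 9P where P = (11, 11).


k = 9 = 1001_2 (binary, LSB first: 1001)
Double-and-add from P = (11, 11):
  bit 0 = 1: acc = O + (11, 11) = (11, 11)
  bit 1 = 0: acc unchanged = (11, 11)
  bit 2 = 0: acc unchanged = (11, 11)
  bit 3 = 1: acc = (11, 11) + (5, 0) = (0, 7)

9P = (0, 7)


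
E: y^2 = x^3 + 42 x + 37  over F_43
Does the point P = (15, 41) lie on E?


Check whether y^2 = x^3 + 42 x + 37 (mod 43) for (x, y) = (15, 41).
LHS: y^2 = 41^2 mod 43 = 4
RHS: x^3 + 42 x + 37 = 15^3 + 42*15 + 37 mod 43 = 0
LHS != RHS

No, not on the curve


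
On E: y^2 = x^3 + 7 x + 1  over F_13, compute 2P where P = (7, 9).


Doubling: s = (3 x1^2 + a) / (2 y1)
s = (3*7^2 + 7) / (2*9) mod 13 = 10
x3 = s^2 - 2 x1 mod 13 = 10^2 - 2*7 = 8
y3 = s (x1 - x3) - y1 mod 13 = 10 * (7 - 8) - 9 = 7

2P = (8, 7)


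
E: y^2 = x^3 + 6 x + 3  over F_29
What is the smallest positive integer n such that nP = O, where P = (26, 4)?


Compute successive multiples of P until we hit O:
  1P = (26, 4)
  2P = (28, 24)
  3P = (17, 28)
  4P = (6, 20)
  5P = (22, 16)
  6P = (19, 4)
  7P = (13, 25)
  8P = (12, 18)
  ... (continuing to 27P)
  27P = O

ord(P) = 27


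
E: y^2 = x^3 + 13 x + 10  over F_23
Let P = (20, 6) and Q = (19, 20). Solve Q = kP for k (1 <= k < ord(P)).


Enumerate multiples of P until we hit Q = (19, 20):
  1P = (20, 6)
  2P = (12, 13)
  3P = (18, 21)
  4P = (1, 1)
  5P = (5, 4)
  6P = (11, 9)
  7P = (10, 6)
  8P = (16, 17)
  9P = (19, 20)
Match found at i = 9.

k = 9


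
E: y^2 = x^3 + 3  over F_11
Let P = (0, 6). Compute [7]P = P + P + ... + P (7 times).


k = 7 = 111_2 (binary, LSB first: 111)
Double-and-add from P = (0, 6):
  bit 0 = 1: acc = O + (0, 6) = (0, 6)
  bit 1 = 1: acc = (0, 6) + (0, 5) = O
  bit 2 = 1: acc = O + (0, 6) = (0, 6)

7P = (0, 6)


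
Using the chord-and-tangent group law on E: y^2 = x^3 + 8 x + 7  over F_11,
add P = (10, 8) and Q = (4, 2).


P != Q, so use the chord formula.
s = (y2 - y1) / (x2 - x1) = (5) / (5) mod 11 = 1
x3 = s^2 - x1 - x2 mod 11 = 1^2 - 10 - 4 = 9
y3 = s (x1 - x3) - y1 mod 11 = 1 * (10 - 9) - 8 = 4

P + Q = (9, 4)


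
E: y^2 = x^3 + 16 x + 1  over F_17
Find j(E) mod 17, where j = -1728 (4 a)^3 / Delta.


Delta = -16(4 a^3 + 27 b^2) mod 17 = 6
-1728 * (4 a)^3 = -1728 * (4*16)^3 mod 17 = 7
j = 7 * 6^(-1) mod 17 = 4

j = 4 (mod 17)


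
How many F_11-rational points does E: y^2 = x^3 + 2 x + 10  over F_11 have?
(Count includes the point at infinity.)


For each x in F_11, count y with y^2 = x^3 + 2 x + 10 mod 11:
  x = 2: RHS = 0, y in [0]  -> 1 point(s)
  x = 4: RHS = 5, y in [4, 7]  -> 2 point(s)
  x = 7: RHS = 4, y in [2, 9]  -> 2 point(s)
  x = 9: RHS = 9, y in [3, 8]  -> 2 point(s)
Affine points: 7. Add the point at infinity: total = 8.

#E(F_11) = 8


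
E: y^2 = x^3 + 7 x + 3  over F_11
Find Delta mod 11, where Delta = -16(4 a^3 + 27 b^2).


4 a^3 + 27 b^2 = 4*7^3 + 27*3^2 = 1372 + 243 = 1615
Delta = -16 * (1615) = -25840
Delta mod 11 = 10

Delta = 10 (mod 11)


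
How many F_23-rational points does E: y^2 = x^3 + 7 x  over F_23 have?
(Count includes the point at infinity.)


For each x in F_23, count y with y^2 = x^3 + 7 x + 0 mod 23:
  x = 0: RHS = 0, y in [0]  -> 1 point(s)
  x = 1: RHS = 8, y in [10, 13]  -> 2 point(s)
  x = 3: RHS = 2, y in [5, 18]  -> 2 point(s)
  x = 4: RHS = 0, y in [0]  -> 1 point(s)
  x = 7: RHS = 1, y in [1, 22]  -> 2 point(s)
  x = 8: RHS = 16, y in [4, 19]  -> 2 point(s)
  x = 10: RHS = 12, y in [9, 14]  -> 2 point(s)
  x = 12: RHS = 18, y in [8, 15]  -> 2 point(s)
  x = 14: RHS = 13, y in [6, 17]  -> 2 point(s)
  x = 17: RHS = 18, y in [8, 15]  -> 2 point(s)
  x = 18: RHS = 1, y in [1, 22]  -> 2 point(s)
  x = 19: RHS = 0, y in [0]  -> 1 point(s)
  x = 21: RHS = 1, y in [1, 22]  -> 2 point(s)
Affine points: 23. Add the point at infinity: total = 24.

#E(F_23) = 24


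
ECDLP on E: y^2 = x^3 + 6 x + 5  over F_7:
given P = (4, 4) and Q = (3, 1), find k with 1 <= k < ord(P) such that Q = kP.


Enumerate multiples of P until we hit Q = (3, 1):
  1P = (4, 4)
  2P = (3, 1)
Match found at i = 2.

k = 2


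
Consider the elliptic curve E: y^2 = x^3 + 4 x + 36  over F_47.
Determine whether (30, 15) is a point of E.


Check whether y^2 = x^3 + 4 x + 36 (mod 47) for (x, y) = (30, 15).
LHS: y^2 = 15^2 mod 47 = 37
RHS: x^3 + 4 x + 36 = 30^3 + 4*30 + 36 mod 47 = 37
LHS = RHS

Yes, on the curve


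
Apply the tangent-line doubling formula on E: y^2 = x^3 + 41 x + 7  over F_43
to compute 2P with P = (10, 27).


Doubling: s = (3 x1^2 + a) / (2 y1)
s = (3*10^2 + 41) / (2*27) mod 43 = 31
x3 = s^2 - 2 x1 mod 43 = 31^2 - 2*10 = 38
y3 = s (x1 - x3) - y1 mod 43 = 31 * (10 - 38) - 27 = 8

2P = (38, 8)


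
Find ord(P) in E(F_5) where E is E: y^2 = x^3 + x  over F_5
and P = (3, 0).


Compute successive multiples of P until we hit O:
  1P = (3, 0)
  2P = O

ord(P) = 2


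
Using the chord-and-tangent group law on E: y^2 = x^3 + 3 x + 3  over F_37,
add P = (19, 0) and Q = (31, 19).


P != Q, so use the chord formula.
s = (y2 - y1) / (x2 - x1) = (19) / (12) mod 37 = 17
x3 = s^2 - x1 - x2 mod 37 = 17^2 - 19 - 31 = 17
y3 = s (x1 - x3) - y1 mod 37 = 17 * (19 - 17) - 0 = 34

P + Q = (17, 34)


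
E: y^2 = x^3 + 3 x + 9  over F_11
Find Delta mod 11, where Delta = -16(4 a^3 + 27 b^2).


4 a^3 + 27 b^2 = 4*3^3 + 27*9^2 = 108 + 2187 = 2295
Delta = -16 * (2295) = -36720
Delta mod 11 = 9

Delta = 9 (mod 11)


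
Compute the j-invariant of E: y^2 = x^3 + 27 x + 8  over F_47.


Delta = -16(4 a^3 + 27 b^2) mod 47 = 17
-1728 * (4 a)^3 = -1728 * (4*27)^3 mod 47 = 10
j = 10 * 17^(-1) mod 47 = 31

j = 31 (mod 47)


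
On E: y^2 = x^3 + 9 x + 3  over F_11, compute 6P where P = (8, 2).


k = 6 = 110_2 (binary, LSB first: 011)
Double-and-add from P = (8, 2):
  bit 0 = 0: acc unchanged = O
  bit 1 = 1: acc = O + (10, 2) = (10, 2)
  bit 2 = 1: acc = (10, 2) + (0, 6) = (6, 3)

6P = (6, 3)


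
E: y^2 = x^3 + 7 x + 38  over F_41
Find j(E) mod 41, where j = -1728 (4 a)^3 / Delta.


Delta = -16(4 a^3 + 27 b^2) mod 41 = 31
-1728 * (4 a)^3 = -1728 * (4*7)^3 mod 41 = 21
j = 21 * 31^(-1) mod 41 = 2

j = 2 (mod 41)


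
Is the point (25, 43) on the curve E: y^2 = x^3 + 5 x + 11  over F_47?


Check whether y^2 = x^3 + 5 x + 11 (mod 47) for (x, y) = (25, 43).
LHS: y^2 = 43^2 mod 47 = 16
RHS: x^3 + 5 x + 11 = 25^3 + 5*25 + 11 mod 47 = 16
LHS = RHS

Yes, on the curve


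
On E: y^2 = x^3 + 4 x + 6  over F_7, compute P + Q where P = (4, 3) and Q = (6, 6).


P != Q, so use the chord formula.
s = (y2 - y1) / (x2 - x1) = (3) / (2) mod 7 = 5
x3 = s^2 - x1 - x2 mod 7 = 5^2 - 4 - 6 = 1
y3 = s (x1 - x3) - y1 mod 7 = 5 * (4 - 1) - 3 = 5

P + Q = (1, 5)


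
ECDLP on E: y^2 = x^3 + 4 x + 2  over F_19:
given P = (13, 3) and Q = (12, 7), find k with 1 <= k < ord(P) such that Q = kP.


Enumerate multiples of P until we hit Q = (12, 7):
  1P = (13, 3)
  2P = (10, 15)
  3P = (12, 12)
  4P = (18, 4)
  5P = (4, 14)
  6P = (11, 3)
  7P = (14, 16)
  8P = (9, 11)
  9P = (1, 11)
  10P = (16, 18)
  11P = (15, 6)
  12P = (17, 10)
  13P = (17, 9)
  14P = (15, 13)
  15P = (16, 1)
  16P = (1, 8)
  17P = (9, 8)
  18P = (14, 3)
  19P = (11, 16)
  20P = (4, 5)
  21P = (18, 15)
  22P = (12, 7)
Match found at i = 22.

k = 22


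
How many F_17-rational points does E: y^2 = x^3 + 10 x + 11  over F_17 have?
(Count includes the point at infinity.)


For each x in F_17, count y with y^2 = x^3 + 10 x + 11 mod 17:
  x = 3: RHS = 0, y in [0]  -> 1 point(s)
  x = 4: RHS = 13, y in [8, 9]  -> 2 point(s)
  x = 5: RHS = 16, y in [4, 13]  -> 2 point(s)
  x = 6: RHS = 15, y in [7, 10]  -> 2 point(s)
  x = 7: RHS = 16, y in [4, 13]  -> 2 point(s)
  x = 8: RHS = 8, y in [5, 12]  -> 2 point(s)
  x = 13: RHS = 9, y in [3, 14]  -> 2 point(s)
  x = 15: RHS = 0, y in [0]  -> 1 point(s)
  x = 16: RHS = 0, y in [0]  -> 1 point(s)
Affine points: 15. Add the point at infinity: total = 16.

#E(F_17) = 16


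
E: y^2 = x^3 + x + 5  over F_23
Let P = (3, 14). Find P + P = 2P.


Doubling: s = (3 x1^2 + a) / (2 y1)
s = (3*3^2 + 1) / (2*14) mod 23 = 1
x3 = s^2 - 2 x1 mod 23 = 1^2 - 2*3 = 18
y3 = s (x1 - x3) - y1 mod 23 = 1 * (3 - 18) - 14 = 17

2P = (18, 17)


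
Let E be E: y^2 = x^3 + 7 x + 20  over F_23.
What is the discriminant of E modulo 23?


4 a^3 + 27 b^2 = 4*7^3 + 27*20^2 = 1372 + 10800 = 12172
Delta = -16 * (12172) = -194752
Delta mod 23 = 12

Delta = 12 (mod 23)


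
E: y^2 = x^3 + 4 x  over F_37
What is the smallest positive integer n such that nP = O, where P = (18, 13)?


Compute successive multiples of P until we hit O:
  1P = (18, 13)
  2P = (28, 30)
  3P = (32, 15)
  4P = (21, 13)
  5P = (35, 24)
  6P = (9, 32)
  7P = (14, 32)
  8P = (16, 33)
  ... (continuing to 20P)
  20P = O

ord(P) = 20


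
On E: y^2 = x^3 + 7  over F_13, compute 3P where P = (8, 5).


k = 3 = 11_2 (binary, LSB first: 11)
Double-and-add from P = (8, 5):
  bit 0 = 1: acc = O + (8, 5) = (8, 5)
  bit 1 = 1: acc = (8, 5) + (11, 5) = (7, 8)

3P = (7, 8)


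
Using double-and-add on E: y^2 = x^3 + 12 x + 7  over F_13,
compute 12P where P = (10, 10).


k = 12 = 1100_2 (binary, LSB first: 0011)
Double-and-add from P = (10, 10):
  bit 0 = 0: acc unchanged = O
  bit 1 = 0: acc unchanged = O
  bit 2 = 1: acc = O + (11, 1) = (11, 1)
  bit 3 = 1: acc = (11, 1) + (5, 6) = (6, 10)

12P = (6, 10)


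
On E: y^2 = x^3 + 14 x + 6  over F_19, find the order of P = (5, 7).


Compute successive multiples of P until we hit O:
  1P = (5, 7)
  2P = (15, 0)
  3P = (5, 12)
  4P = O

ord(P) = 4


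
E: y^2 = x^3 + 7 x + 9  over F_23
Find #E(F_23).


For each x in F_23, count y with y^2 = x^3 + 7 x + 9 mod 23:
  x = 0: RHS = 9, y in [3, 20]  -> 2 point(s)
  x = 2: RHS = 8, y in [10, 13]  -> 2 point(s)
  x = 4: RHS = 9, y in [3, 20]  -> 2 point(s)
  x = 5: RHS = 8, y in [10, 13]  -> 2 point(s)
  x = 8: RHS = 2, y in [5, 18]  -> 2 point(s)
  x = 12: RHS = 4, y in [2, 21]  -> 2 point(s)
  x = 15: RHS = 16, y in [4, 19]  -> 2 point(s)
  x = 16: RHS = 8, y in [10, 13]  -> 2 point(s)
  x = 17: RHS = 4, y in [2, 21]  -> 2 point(s)
  x = 19: RHS = 9, y in [3, 20]  -> 2 point(s)
  x = 22: RHS = 1, y in [1, 22]  -> 2 point(s)
Affine points: 22. Add the point at infinity: total = 23.

#E(F_23) = 23


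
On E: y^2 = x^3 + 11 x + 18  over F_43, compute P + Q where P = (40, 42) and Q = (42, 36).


P != Q, so use the chord formula.
s = (y2 - y1) / (x2 - x1) = (37) / (2) mod 43 = 40
x3 = s^2 - x1 - x2 mod 43 = 40^2 - 40 - 42 = 13
y3 = s (x1 - x3) - y1 mod 43 = 40 * (40 - 13) - 42 = 6

P + Q = (13, 6)


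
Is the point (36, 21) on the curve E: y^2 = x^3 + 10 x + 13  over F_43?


Check whether y^2 = x^3 + 10 x + 13 (mod 43) for (x, y) = (36, 21).
LHS: y^2 = 21^2 mod 43 = 11
RHS: x^3 + 10 x + 13 = 36^3 + 10*36 + 13 mod 43 = 30
LHS != RHS

No, not on the curve


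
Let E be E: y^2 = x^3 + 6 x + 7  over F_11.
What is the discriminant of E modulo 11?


4 a^3 + 27 b^2 = 4*6^3 + 27*7^2 = 864 + 1323 = 2187
Delta = -16 * (2187) = -34992
Delta mod 11 = 10

Delta = 10 (mod 11)


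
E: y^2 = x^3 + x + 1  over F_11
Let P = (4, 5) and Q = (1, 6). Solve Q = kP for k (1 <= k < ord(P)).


Enumerate multiples of P until we hit Q = (1, 6):
  1P = (4, 5)
  2P = (6, 5)
  3P = (1, 6)
Match found at i = 3.

k = 3


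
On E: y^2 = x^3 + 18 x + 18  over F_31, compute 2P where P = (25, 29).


Doubling: s = (3 x1^2 + a) / (2 y1)
s = (3*25^2 + 18) / (2*29) mod 31 = 15
x3 = s^2 - 2 x1 mod 31 = 15^2 - 2*25 = 20
y3 = s (x1 - x3) - y1 mod 31 = 15 * (25 - 20) - 29 = 15

2P = (20, 15)


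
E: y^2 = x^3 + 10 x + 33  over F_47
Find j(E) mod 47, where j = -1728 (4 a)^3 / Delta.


Delta = -16(4 a^3 + 27 b^2) mod 47 = 36
-1728 * (4 a)^3 = -1728 * (4*10)^3 mod 47 = 34
j = 34 * 36^(-1) mod 47 = 14

j = 14 (mod 47)


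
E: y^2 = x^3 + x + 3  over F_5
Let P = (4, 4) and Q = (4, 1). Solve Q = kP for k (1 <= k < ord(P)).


Enumerate multiples of P until we hit Q = (4, 1):
  1P = (4, 4)
  2P = (1, 0)
  3P = (4, 1)
Match found at i = 3.

k = 3


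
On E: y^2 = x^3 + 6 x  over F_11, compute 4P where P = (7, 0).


k = 4 = 100_2 (binary, LSB first: 001)
Double-and-add from P = (7, 0):
  bit 0 = 0: acc unchanged = O
  bit 1 = 0: acc unchanged = O
  bit 2 = 1: acc = O + O = O

4P = O


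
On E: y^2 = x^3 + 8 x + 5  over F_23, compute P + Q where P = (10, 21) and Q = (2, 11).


P != Q, so use the chord formula.
s = (y2 - y1) / (x2 - x1) = (13) / (15) mod 23 = 7
x3 = s^2 - x1 - x2 mod 23 = 7^2 - 10 - 2 = 14
y3 = s (x1 - x3) - y1 mod 23 = 7 * (10 - 14) - 21 = 20

P + Q = (14, 20)


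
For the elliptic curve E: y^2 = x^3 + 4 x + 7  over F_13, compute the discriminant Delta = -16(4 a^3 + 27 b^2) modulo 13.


4 a^3 + 27 b^2 = 4*4^3 + 27*7^2 = 256 + 1323 = 1579
Delta = -16 * (1579) = -25264
Delta mod 13 = 8

Delta = 8 (mod 13)


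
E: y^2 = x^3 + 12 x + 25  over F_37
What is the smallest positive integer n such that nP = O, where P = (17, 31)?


Compute successive multiples of P until we hit O:
  1P = (17, 31)
  2P = (29, 34)
  3P = (35, 20)
  4P = (25, 15)
  5P = (36, 7)
  6P = (31, 12)
  7P = (5, 32)
  8P = (24, 22)
  ... (continuing to 41P)
  41P = O

ord(P) = 41


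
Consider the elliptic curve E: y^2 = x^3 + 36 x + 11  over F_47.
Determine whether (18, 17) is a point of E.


Check whether y^2 = x^3 + 36 x + 11 (mod 47) for (x, y) = (18, 17).
LHS: y^2 = 17^2 mod 47 = 7
RHS: x^3 + 36 x + 11 = 18^3 + 36*18 + 11 mod 47 = 5
LHS != RHS

No, not on the curve


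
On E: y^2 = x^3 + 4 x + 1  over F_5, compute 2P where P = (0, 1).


Doubling: s = (3 x1^2 + a) / (2 y1)
s = (3*0^2 + 4) / (2*1) mod 5 = 2
x3 = s^2 - 2 x1 mod 5 = 2^2 - 2*0 = 4
y3 = s (x1 - x3) - y1 mod 5 = 2 * (0 - 4) - 1 = 1

2P = (4, 1)


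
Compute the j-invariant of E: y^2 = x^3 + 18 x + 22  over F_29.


Delta = -16(4 a^3 + 27 b^2) mod 29 = 13
-1728 * (4 a)^3 = -1728 * (4*18)^3 mod 29 = 13
j = 13 * 13^(-1) mod 29 = 1

j = 1 (mod 29)


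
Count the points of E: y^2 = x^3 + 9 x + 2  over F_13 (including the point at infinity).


For each x in F_13, count y with y^2 = x^3 + 9 x + 2 mod 13:
  x = 1: RHS = 12, y in [5, 8]  -> 2 point(s)
  x = 3: RHS = 4, y in [2, 11]  -> 2 point(s)
  x = 5: RHS = 3, y in [4, 9]  -> 2 point(s)
  x = 6: RHS = 12, y in [5, 8]  -> 2 point(s)
  x = 8: RHS = 1, y in [1, 12]  -> 2 point(s)
  x = 10: RHS = 0, y in [0]  -> 1 point(s)
Affine points: 11. Add the point at infinity: total = 12.

#E(F_13) = 12


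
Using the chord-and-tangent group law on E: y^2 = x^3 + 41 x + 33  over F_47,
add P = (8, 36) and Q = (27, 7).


P != Q, so use the chord formula.
s = (y2 - y1) / (x2 - x1) = (18) / (19) mod 47 = 43
x3 = s^2 - x1 - x2 mod 47 = 43^2 - 8 - 27 = 28
y3 = s (x1 - x3) - y1 mod 47 = 43 * (8 - 28) - 36 = 44

P + Q = (28, 44)


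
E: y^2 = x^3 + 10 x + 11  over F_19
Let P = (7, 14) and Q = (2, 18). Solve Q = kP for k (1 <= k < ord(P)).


Enumerate multiples of P until we hit Q = (2, 18):
  1P = (7, 14)
  2P = (10, 16)
  3P = (13, 1)
  4P = (0, 12)
  5P = (2, 1)
  6P = (16, 12)
  7P = (12, 4)
  8P = (4, 18)
  9P = (14, 8)
  10P = (3, 7)
  11P = (18, 0)
  12P = (3, 12)
  13P = (14, 11)
  14P = (4, 1)
  15P = (12, 15)
  16P = (16, 7)
  17P = (2, 18)
Match found at i = 17.

k = 17


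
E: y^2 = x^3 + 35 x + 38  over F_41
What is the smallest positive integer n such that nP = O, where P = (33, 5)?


Compute successive multiples of P until we hit O:
  1P = (33, 5)
  2P = (11, 27)
  3P = (39, 1)
  4P = (15, 24)
  5P = (36, 5)
  6P = (13, 36)
  7P = (26, 19)
  8P = (27, 24)
  ... (continuing to 21P)
  21P = O

ord(P) = 21


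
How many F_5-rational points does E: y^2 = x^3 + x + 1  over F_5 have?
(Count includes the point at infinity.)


For each x in F_5, count y with y^2 = x^3 + 1 x + 1 mod 5:
  x = 0: RHS = 1, y in [1, 4]  -> 2 point(s)
  x = 2: RHS = 1, y in [1, 4]  -> 2 point(s)
  x = 3: RHS = 1, y in [1, 4]  -> 2 point(s)
  x = 4: RHS = 4, y in [2, 3]  -> 2 point(s)
Affine points: 8. Add the point at infinity: total = 9.

#E(F_5) = 9


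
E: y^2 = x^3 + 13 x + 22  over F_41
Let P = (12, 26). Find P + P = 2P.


Doubling: s = (3 x1^2 + a) / (2 y1)
s = (3*12^2 + 13) / (2*26) mod 41 = 33
x3 = s^2 - 2 x1 mod 41 = 33^2 - 2*12 = 40
y3 = s (x1 - x3) - y1 mod 41 = 33 * (12 - 40) - 26 = 34

2P = (40, 34)


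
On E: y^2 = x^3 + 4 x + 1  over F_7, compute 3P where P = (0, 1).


k = 3 = 11_2 (binary, LSB first: 11)
Double-and-add from P = (0, 1):
  bit 0 = 1: acc = O + (0, 1) = (0, 1)
  bit 1 = 1: acc = (0, 1) + (4, 5) = (4, 2)

3P = (4, 2)


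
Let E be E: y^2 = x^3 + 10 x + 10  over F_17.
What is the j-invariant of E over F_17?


Delta = -16(4 a^3 + 27 b^2) mod 17 = 2
-1728 * (4 a)^3 = -1728 * (4*10)^3 mod 17 = 4
j = 4 * 2^(-1) mod 17 = 2

j = 2 (mod 17)


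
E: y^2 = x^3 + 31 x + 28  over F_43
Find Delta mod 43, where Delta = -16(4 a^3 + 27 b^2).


4 a^3 + 27 b^2 = 4*31^3 + 27*28^2 = 119164 + 21168 = 140332
Delta = -16 * (140332) = -2245312
Delta mod 43 = 19

Delta = 19 (mod 43)


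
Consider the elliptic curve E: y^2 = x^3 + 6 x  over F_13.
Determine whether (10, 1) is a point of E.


Check whether y^2 = x^3 + 6 x + 0 (mod 13) for (x, y) = (10, 1).
LHS: y^2 = 1^2 mod 13 = 1
RHS: x^3 + 6 x + 0 = 10^3 + 6*10 + 0 mod 13 = 7
LHS != RHS

No, not on the curve


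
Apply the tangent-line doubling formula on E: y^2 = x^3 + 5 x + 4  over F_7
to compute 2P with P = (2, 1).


Doubling: s = (3 x1^2 + a) / (2 y1)
s = (3*2^2 + 5) / (2*1) mod 7 = 5
x3 = s^2 - 2 x1 mod 7 = 5^2 - 2*2 = 0
y3 = s (x1 - x3) - y1 mod 7 = 5 * (2 - 0) - 1 = 2

2P = (0, 2)


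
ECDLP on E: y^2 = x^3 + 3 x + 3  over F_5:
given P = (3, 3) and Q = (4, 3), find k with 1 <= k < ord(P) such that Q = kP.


Enumerate multiples of P until we hit Q = (4, 3):
  1P = (3, 3)
  2P = (4, 2)
  3P = (4, 3)
Match found at i = 3.

k = 3


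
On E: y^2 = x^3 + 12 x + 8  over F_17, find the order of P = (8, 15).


Compute successive multiples of P until we hit O:
  1P = (8, 15)
  2P = (1, 2)
  3P = (0, 12)
  4P = (11, 3)
  5P = (14, 9)
  6P = (13, 7)
  7P = (4, 16)
  8P = (4, 1)
  ... (continuing to 15P)
  15P = O

ord(P) = 15


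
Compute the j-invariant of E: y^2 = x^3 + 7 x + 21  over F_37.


Delta = -16(4 a^3 + 27 b^2) mod 37 = 27
-1728 * (4 a)^3 = -1728 * (4*7)^3 mod 37 = 10
j = 10 * 27^(-1) mod 37 = 36

j = 36 (mod 37)


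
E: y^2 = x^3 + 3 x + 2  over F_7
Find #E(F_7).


For each x in F_7, count y with y^2 = x^3 + 3 x + 2 mod 7:
  x = 0: RHS = 2, y in [3, 4]  -> 2 point(s)
  x = 2: RHS = 2, y in [3, 4]  -> 2 point(s)
  x = 4: RHS = 1, y in [1, 6]  -> 2 point(s)
  x = 5: RHS = 2, y in [3, 4]  -> 2 point(s)
Affine points: 8. Add the point at infinity: total = 9.

#E(F_7) = 9


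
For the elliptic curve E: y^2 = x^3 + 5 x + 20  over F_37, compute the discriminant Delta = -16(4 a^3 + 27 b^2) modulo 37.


4 a^3 + 27 b^2 = 4*5^3 + 27*20^2 = 500 + 10800 = 11300
Delta = -16 * (11300) = -180800
Delta mod 37 = 19

Delta = 19 (mod 37)


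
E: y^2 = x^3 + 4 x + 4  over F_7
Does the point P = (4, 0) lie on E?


Check whether y^2 = x^3 + 4 x + 4 (mod 7) for (x, y) = (4, 0).
LHS: y^2 = 0^2 mod 7 = 0
RHS: x^3 + 4 x + 4 = 4^3 + 4*4 + 4 mod 7 = 0
LHS = RHS

Yes, on the curve


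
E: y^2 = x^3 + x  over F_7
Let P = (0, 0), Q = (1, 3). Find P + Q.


P != Q, so use the chord formula.
s = (y2 - y1) / (x2 - x1) = (3) / (1) mod 7 = 3
x3 = s^2 - x1 - x2 mod 7 = 3^2 - 0 - 1 = 1
y3 = s (x1 - x3) - y1 mod 7 = 3 * (0 - 1) - 0 = 4

P + Q = (1, 4)


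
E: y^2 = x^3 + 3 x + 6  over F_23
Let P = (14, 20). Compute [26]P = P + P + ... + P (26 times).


k = 26 = 11010_2 (binary, LSB first: 01011)
Double-and-add from P = (14, 20):
  bit 0 = 0: acc unchanged = O
  bit 1 = 1: acc = O + (20, 19) = (20, 19)
  bit 2 = 0: acc unchanged = (20, 19)
  bit 3 = 1: acc = (20, 19) + (7, 5) = (9, 7)
  bit 4 = 1: acc = (9, 7) + (4, 17) = (14, 3)

26P = (14, 3)


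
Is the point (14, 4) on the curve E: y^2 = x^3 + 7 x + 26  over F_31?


Check whether y^2 = x^3 + 7 x + 26 (mod 31) for (x, y) = (14, 4).
LHS: y^2 = 4^2 mod 31 = 16
RHS: x^3 + 7 x + 26 = 14^3 + 7*14 + 26 mod 31 = 16
LHS = RHS

Yes, on the curve
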